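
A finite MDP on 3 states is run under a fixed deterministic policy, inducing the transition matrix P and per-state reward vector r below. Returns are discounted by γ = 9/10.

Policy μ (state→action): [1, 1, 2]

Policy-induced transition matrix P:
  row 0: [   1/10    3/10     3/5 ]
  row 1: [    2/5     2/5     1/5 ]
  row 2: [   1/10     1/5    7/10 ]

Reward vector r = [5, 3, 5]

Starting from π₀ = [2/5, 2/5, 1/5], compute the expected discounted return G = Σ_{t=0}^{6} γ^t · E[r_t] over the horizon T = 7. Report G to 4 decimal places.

G = 22.8703

t=0: π = [0.4000, 0.4000, 0.2000], E[r] = 4.2000, γ^t·E[r] = 4.200000, running G = 4.200000
t=1: π = [0.2200, 0.3200, 0.4600], E[r] = 4.3600, γ^t·E[r] = 3.924000, running G = 8.124000
t=2: π = [0.1960, 0.2860, 0.5180], E[r] = 4.4280, γ^t·E[r] = 3.586680, running G = 11.710680
t=3: π = [0.1858, 0.2768, 0.5374], E[r] = 4.4464, γ^t·E[r] = 3.241426, running G = 14.952106
t=4: π = [0.1830, 0.2739, 0.5430], E[r] = 4.4521, γ^t·E[r] = 2.921036, running G = 17.873142
t=5: π = [0.1822, 0.2731, 0.5447], E[r] = 4.4538, γ^t·E[r] = 2.629934, running G = 20.503075
t=6: π = [0.1819, 0.2728, 0.5452], E[r] = 4.4543, γ^t·E[r] = 2.367212, running G = 22.870287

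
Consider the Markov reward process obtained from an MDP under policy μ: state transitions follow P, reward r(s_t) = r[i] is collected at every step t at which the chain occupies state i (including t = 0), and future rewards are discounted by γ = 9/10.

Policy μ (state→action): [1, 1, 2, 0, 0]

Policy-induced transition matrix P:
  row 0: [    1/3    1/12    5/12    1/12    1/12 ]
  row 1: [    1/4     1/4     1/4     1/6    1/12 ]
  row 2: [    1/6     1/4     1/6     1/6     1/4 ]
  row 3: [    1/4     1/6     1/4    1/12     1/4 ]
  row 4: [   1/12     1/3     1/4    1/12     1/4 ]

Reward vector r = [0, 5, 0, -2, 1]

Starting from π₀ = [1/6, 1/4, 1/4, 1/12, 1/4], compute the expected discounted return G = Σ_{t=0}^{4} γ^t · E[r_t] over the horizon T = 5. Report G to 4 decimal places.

t=0: π = [0.1667, 0.2500, 0.2500, 0.0833, 0.2500], E[r] = 1.3333, γ^t·E[r] = 1.333333, running G = 1.333333
t=1: π = [0.2014, 0.2361, 0.2569, 0.1250, 0.1806], E[r] = 1.1111, γ^t·E[r] = 1.000000, running G = 2.333333
t=2: π = [0.2153, 0.2211, 0.2622, 0.1244, 0.1771], E[r] = 1.0336, γ^t·E[r] = 0.837188, running G = 3.170521
t=3: π = [0.2166, 0.2185, 0.2640, 0.1236, 0.1773], E[r] = 1.0226, γ^t·E[r] = 0.745488, running G = 3.916009
t=4: π = [0.2165, 0.2184, 0.2641, 0.1235, 0.1775], E[r] = 1.0223, γ^t·E[r] = 0.670715, running G = 4.586724

G = 4.5867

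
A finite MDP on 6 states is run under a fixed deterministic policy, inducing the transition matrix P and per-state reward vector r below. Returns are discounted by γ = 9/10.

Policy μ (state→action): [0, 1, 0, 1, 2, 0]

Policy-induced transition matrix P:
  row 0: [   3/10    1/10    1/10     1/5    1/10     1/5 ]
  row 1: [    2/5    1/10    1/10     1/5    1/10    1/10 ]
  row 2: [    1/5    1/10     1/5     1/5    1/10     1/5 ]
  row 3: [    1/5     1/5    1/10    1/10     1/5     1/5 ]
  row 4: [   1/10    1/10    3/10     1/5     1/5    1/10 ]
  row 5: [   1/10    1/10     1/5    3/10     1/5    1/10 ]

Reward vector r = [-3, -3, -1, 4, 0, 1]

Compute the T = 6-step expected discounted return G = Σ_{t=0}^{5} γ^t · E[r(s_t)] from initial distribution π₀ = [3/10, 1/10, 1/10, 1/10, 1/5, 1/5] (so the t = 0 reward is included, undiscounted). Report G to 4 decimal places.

G = -1.4508

t=0: π = [0.3000, 0.1000, 0.1000, 0.1000, 0.2000, 0.2000], E[r] = -0.7000, γ^t·E[r] = -0.700000, running G = -0.700000
t=1: π = [0.2100, 0.1100, 0.1700, 0.2100, 0.1500, 0.1500], E[r] = -0.1400, γ^t·E[r] = -0.126000, running G = -0.826000
t=2: π = [0.2130, 0.1210, 0.1620, 0.1940, 0.1510, 0.1590], E[r] = -0.2290, γ^t·E[r] = -0.185490, running G = -1.011490
t=3: π = [0.2145, 0.1194, 0.1623, 0.1965, 0.1504, 0.1569], E[r] = -0.2211, γ^t·E[r] = -0.161182, running G = -1.172672
t=4: π = [0.2146, 0.1197, 0.1620, 0.1960, 0.1504, 0.1573], E[r] = -0.2233, γ^t·E[r] = -0.146481, running G = -1.319153
t=5: π = [0.2146, 0.1196, 0.1620, 0.1961, 0.1504, 0.1573], E[r] = -0.2229, γ^t·E[r] = -0.131619, running G = -1.450772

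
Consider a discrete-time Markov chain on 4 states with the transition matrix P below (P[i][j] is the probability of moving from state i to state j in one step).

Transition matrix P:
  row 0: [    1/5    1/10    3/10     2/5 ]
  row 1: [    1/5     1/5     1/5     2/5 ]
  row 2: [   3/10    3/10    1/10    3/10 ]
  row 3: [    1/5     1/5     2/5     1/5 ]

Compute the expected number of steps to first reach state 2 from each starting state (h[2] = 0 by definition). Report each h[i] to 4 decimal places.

h = [3.1395, 3.4884, 0.0000, 2.9070]

First-step conditioning: h[2] = 0; for i ≠ 2, h[i] = 1 + Σ_k P[i][k]·h[k].
  h[0] = 1 + 1/5·h[0] + 1/10·h[1] + 2/5·h[3]
  h[1] = 1 + 1/5·h[0] + 1/5·h[1] + 2/5·h[3]
  h[3] = 1 + 1/5·h[0] + 1/5·h[1] + 1/5·h[3]
Solving the 3×3 linear system over states ≠ 2 gives exactly h = [135/43, 150/43, 0, 125/43] (h[2] = 0 is the target).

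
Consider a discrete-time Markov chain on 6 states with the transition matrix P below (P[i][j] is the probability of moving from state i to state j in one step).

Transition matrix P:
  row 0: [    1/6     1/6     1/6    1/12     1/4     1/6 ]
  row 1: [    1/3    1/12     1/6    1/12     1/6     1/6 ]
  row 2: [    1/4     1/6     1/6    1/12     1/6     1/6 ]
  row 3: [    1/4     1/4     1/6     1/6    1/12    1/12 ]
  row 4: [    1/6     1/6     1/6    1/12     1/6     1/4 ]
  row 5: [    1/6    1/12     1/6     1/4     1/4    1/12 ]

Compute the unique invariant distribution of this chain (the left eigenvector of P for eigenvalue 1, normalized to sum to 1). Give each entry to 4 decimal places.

π = [0.2157, 0.1508, 0.1667, 0.1198, 0.1879, 0.1591]

Balance equations π_j = Σ_i π_i·P[i][j]:
  π_0 = 1/6·π_0 + 1/3·π_1 + 1/4·π_2 + 1/4·π_3 + 1/6·π_4 + 1/6·π_5
  π_1 = 1/6·π_0 + 1/12·π_1 + 1/6·π_2 + 1/4·π_3 + 1/6·π_4 + 1/12·π_5
  π_2 = 1/6·π_0 + 1/6·π_1 + 1/6·π_2 + 1/6·π_3 + 1/6·π_4 + 1/6·π_5
  π_3 = 1/12·π_0 + 1/12·π_1 + 1/12·π_2 + 1/6·π_3 + 1/12·π_4 + 1/4·π_5
  π_4 = 1/4·π_0 + 1/6·π_1 + 1/6·π_2 + 1/12·π_3 + 1/6·π_4 + 1/4·π_5
  normalize: π_0 + π_1 + π_2 + π_3 + π_4 + π_5 = 1
Solving the linear system gives exactly π = [10589/49096, 7405/49096, 1/6, 8825/73644, 27677/147288, 23431/147288].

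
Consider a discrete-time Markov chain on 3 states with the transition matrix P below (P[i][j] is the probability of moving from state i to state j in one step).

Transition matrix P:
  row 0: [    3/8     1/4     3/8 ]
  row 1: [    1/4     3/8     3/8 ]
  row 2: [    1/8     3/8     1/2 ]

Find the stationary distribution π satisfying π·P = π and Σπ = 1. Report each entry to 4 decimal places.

Balance equations π_j = Σ_i π_i·P[i][j]:
  π_0 = 3/8·π_0 + 1/4·π_1 + 1/8·π_2
  π_1 = 1/4·π_0 + 3/8·π_1 + 3/8·π_2
  normalize: π_0 + π_1 + π_2 = 1
Solving the linear system gives exactly π = [11/49, 17/49, 3/7].

π = [0.2245, 0.3469, 0.4286]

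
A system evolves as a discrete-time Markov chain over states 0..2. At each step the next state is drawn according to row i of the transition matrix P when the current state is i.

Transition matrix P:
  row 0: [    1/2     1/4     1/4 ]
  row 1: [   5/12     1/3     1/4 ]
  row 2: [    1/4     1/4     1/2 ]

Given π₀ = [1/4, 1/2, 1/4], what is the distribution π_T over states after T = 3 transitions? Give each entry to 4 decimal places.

t=0: π = [0.2500, 0.5000, 0.2500]
t=1: π = [0.3958, 0.2917, 0.3125]
t=2: π = [0.3976, 0.2743, 0.3281]
t=3: π = [0.3951, 0.2729, 0.3320]

π = [0.3951, 0.2729, 0.3320]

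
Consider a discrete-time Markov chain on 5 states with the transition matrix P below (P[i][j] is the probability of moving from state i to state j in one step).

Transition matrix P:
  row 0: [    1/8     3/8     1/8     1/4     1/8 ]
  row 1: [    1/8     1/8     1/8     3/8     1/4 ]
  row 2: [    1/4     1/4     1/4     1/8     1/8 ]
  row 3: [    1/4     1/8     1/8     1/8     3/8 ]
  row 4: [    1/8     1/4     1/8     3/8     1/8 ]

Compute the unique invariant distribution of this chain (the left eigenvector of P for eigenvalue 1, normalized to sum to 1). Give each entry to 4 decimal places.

π = [0.1746, 0.2134, 0.1429, 0.2540, 0.2152]

Balance equations π_j = Σ_i π_i·P[i][j]:
  π_0 = 1/8·π_0 + 1/8·π_1 + 1/4·π_2 + 1/4·π_3 + 1/8·π_4
  π_1 = 3/8·π_0 + 1/8·π_1 + 1/4·π_2 + 1/8·π_3 + 1/4·π_4
  π_2 = 1/8·π_0 + 1/8·π_1 + 1/4·π_2 + 1/8·π_3 + 1/8·π_4
  π_3 = 1/4·π_0 + 3/8·π_1 + 1/8·π_2 + 1/8·π_3 + 3/8·π_4
  normalize: π_0 + π_1 + π_2 + π_3 + π_4 = 1
Solving the linear system gives exactly π = [11/63, 121/567, 1/7, 16/63, 122/567].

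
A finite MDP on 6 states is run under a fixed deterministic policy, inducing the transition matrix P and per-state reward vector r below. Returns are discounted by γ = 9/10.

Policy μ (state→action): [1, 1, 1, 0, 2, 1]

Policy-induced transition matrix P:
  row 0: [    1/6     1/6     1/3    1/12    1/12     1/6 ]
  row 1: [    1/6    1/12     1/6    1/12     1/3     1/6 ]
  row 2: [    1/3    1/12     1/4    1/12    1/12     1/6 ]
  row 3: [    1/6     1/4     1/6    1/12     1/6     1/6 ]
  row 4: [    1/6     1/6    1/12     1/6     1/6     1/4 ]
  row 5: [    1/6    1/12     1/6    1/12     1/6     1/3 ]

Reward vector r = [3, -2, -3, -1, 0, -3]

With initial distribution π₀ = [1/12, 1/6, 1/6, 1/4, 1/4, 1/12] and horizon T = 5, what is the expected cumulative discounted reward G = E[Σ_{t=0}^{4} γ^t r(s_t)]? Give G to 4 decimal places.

G = -4.1626

t=0: π = [0.0833, 0.1667, 0.1667, 0.2500, 0.2500, 0.0833], E[r] = -1.0833, γ^t·E[r] = -1.083333, running G = -1.083333
t=1: π = [0.1944, 0.1528, 0.1736, 0.1042, 0.1736, 0.2014], E[r] = -0.9514, γ^t·E[r] = -0.856250, running G = -1.939583
t=2: π = [0.1956, 0.1314, 0.1991, 0.0978, 0.1615, 0.2147], E[r] = -1.0150, γ^t·E[r] = -0.822188, running G = -2.761771
t=3: π = [0.1998, 0.1294, 0.2024, 0.0968, 0.1557, 0.2159], E[r] = -1.0109, γ^t·E[r] = -0.736980, running G = -3.498751
t=4: π = [0.2004, 0.1291, 0.2039, 0.0963, 0.1547, 0.2156], E[r] = -1.0118, γ^t·E[r] = -0.663818, running G = -4.162569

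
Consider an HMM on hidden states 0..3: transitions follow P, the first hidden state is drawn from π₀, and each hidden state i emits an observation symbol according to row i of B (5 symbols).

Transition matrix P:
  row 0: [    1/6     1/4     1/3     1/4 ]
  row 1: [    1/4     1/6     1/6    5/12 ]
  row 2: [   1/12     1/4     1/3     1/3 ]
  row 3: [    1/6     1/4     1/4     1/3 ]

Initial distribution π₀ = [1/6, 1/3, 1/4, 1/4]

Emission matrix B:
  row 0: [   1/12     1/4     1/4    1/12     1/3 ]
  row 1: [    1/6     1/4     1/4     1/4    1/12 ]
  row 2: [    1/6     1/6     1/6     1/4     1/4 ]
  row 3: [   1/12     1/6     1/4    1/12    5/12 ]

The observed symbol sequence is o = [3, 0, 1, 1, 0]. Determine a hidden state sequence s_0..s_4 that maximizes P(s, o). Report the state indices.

t=0: δ = [1.389e-02, 8.333e-02, 6.250e-02, 2.083e-02]  (obs o_0=3)
t=1: δ = [1.736e-03, 2.604e-03, 3.472e-03, 2.894e-03]  ψ = [1, 2, 2, 1]  (obs o_1=0)
t=2: δ = [1.628e-04, 2.170e-04, 1.929e-04, 1.929e-04]  ψ = [1, 2, 2, 2]  (obs o_2=1)
t=3: δ = [1.356e-05, 1.206e-05, 1.072e-05, 1.507e-05]  ψ = [1, 2, 2, 1]  (obs o_3=1)
t=4: δ = [2.512e-07, 6.279e-07, 7.535e-07, 4.186e-07]  ψ = [1, 3, 0, 1]  (obs o_4=0)
backtrack: best end state = 2; path = [2, 2, 1, 0, 2]

path = [2, 2, 1, 0, 2]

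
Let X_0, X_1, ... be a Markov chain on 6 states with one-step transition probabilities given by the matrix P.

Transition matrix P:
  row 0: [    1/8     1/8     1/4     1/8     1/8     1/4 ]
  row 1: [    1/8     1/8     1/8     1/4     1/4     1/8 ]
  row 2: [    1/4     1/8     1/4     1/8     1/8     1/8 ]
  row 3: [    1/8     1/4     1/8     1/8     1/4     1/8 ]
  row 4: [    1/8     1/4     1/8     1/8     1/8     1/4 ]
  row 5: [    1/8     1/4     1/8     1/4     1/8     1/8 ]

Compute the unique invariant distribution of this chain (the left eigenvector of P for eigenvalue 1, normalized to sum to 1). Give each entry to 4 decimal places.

π = [0.1455, 0.1879, 0.1636, 0.1690, 0.1696, 0.1644]

Balance equations π_j = Σ_i π_i·P[i][j]:
  π_0 = 1/8·π_0 + 1/8·π_1 + 1/4·π_2 + 1/8·π_3 + 1/8·π_4 + 1/8·π_5
  π_1 = 1/8·π_0 + 1/8·π_1 + 1/8·π_2 + 1/4·π_3 + 1/4·π_4 + 1/4·π_5
  π_2 = 1/4·π_0 + 1/8·π_1 + 1/4·π_2 + 1/8·π_3 + 1/8·π_4 + 1/8·π_5
  π_3 = 1/8·π_0 + 1/4·π_1 + 1/8·π_2 + 1/8·π_3 + 1/8·π_4 + 1/4·π_5
  π_4 = 1/8·π_0 + 1/4·π_1 + 1/8·π_2 + 1/4·π_3 + 1/8·π_4 + 1/8·π_5
  normalize: π_0 + π_1 + π_2 + π_3 + π_4 + π_5 = 1
Solving the linear system gives exactly π = [8/55, 31/165, 9/55, 2036/12045, 681/4015, 12/73].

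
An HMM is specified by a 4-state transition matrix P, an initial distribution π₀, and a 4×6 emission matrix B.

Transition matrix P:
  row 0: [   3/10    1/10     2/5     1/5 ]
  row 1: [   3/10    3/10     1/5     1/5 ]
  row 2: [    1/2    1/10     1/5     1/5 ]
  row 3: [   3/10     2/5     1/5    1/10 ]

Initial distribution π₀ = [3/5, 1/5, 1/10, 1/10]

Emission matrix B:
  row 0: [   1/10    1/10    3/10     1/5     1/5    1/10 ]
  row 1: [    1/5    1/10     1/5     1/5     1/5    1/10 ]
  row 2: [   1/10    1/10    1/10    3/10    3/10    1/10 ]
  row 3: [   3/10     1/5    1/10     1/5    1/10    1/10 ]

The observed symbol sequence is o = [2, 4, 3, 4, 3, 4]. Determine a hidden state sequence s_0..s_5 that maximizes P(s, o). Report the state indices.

t=0: δ = [1.800e-01, 4.000e-02, 1.000e-02, 1.000e-02]  (obs o_0=2)
t=1: δ = [1.080e-02, 3.600e-03, 2.160e-02, 3.600e-03]  ψ = [0, 0, 0, 0]  (obs o_1=4)
t=2: δ = [2.160e-03, 4.320e-04, 1.296e-03, 8.640e-04]  ψ = [2, 2, 0, 2]  (obs o_2=3)
t=3: δ = [1.296e-04, 6.912e-05, 2.592e-04, 4.320e-05]  ψ = [0, 3, 0, 0]  (obs o_3=4)
t=4: δ = [2.592e-05, 5.184e-06, 1.555e-05, 1.037e-05]  ψ = [2, 2, 0, 2]  (obs o_4=3)
t=5: δ = [1.555e-06, 8.294e-07, 3.110e-06, 5.184e-07]  ψ = [0, 3, 0, 0]  (obs o_5=4)
backtrack: best end state = 2; path = [0, 2, 0, 2, 0, 2]

path = [0, 2, 0, 2, 0, 2]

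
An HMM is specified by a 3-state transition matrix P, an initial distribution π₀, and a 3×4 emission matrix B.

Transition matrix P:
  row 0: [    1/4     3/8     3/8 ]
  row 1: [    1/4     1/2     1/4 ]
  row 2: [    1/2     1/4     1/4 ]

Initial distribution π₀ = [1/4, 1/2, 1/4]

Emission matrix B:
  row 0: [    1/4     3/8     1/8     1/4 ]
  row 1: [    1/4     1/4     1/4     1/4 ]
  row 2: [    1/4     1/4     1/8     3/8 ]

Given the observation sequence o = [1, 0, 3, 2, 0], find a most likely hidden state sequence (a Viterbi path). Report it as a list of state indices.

path = [1, 1, 1, 1, 1]

t=0: δ = [9.375e-02, 1.250e-01, 6.250e-02]  (obs o_0=1)
t=1: δ = [7.812e-03, 1.562e-02, 8.789e-03]  ψ = [1, 1, 0]  (obs o_1=0)
t=2: δ = [1.099e-03, 1.953e-03, 1.465e-03]  ψ = [2, 1, 1]  (obs o_2=3)
t=3: δ = [9.155e-05, 2.441e-04, 6.104e-05]  ψ = [2, 1, 1]  (obs o_3=2)
t=4: δ = [1.526e-05, 3.052e-05, 1.526e-05]  ψ = [1, 1, 1]  (obs o_4=0)
backtrack: best end state = 1; path = [1, 1, 1, 1, 1]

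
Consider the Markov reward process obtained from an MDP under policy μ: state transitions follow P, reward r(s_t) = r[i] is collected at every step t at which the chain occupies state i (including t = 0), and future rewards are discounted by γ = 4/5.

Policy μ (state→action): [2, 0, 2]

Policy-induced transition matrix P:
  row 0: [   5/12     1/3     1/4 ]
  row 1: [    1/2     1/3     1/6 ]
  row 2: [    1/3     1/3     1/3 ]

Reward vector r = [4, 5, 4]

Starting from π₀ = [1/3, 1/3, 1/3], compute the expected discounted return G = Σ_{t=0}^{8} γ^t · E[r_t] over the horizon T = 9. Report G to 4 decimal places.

G = 18.7586

t=0: π = [0.3333, 0.3333, 0.3333], E[r] = 4.3333, γ^t·E[r] = 4.333333, running G = 4.333333
t=1: π = [0.4167, 0.3333, 0.2500], E[r] = 4.3333, γ^t·E[r] = 3.466667, running G = 7.800000
t=2: π = [0.4236, 0.3333, 0.2431], E[r] = 4.3333, γ^t·E[r] = 2.773333, running G = 10.573333
t=3: π = [0.4242, 0.3333, 0.2425], E[r] = 4.3333, γ^t·E[r] = 2.218667, running G = 12.792000
t=4: π = [0.4242, 0.3333, 0.2424], E[r] = 4.3333, γ^t·E[r] = 1.774933, running G = 14.566933
t=5: π = [0.4242, 0.3333, 0.2424], E[r] = 4.3333, γ^t·E[r] = 1.419947, running G = 15.986880
t=6: π = [0.4242, 0.3333, 0.2424], E[r] = 4.3333, γ^t·E[r] = 1.135957, running G = 17.122837
t=7: π = [0.4242, 0.3333, 0.2424], E[r] = 4.3333, γ^t·E[r] = 0.908766, running G = 18.031603
t=8: π = [0.4242, 0.3333, 0.2424], E[r] = 4.3333, γ^t·E[r] = 0.727013, running G = 18.758616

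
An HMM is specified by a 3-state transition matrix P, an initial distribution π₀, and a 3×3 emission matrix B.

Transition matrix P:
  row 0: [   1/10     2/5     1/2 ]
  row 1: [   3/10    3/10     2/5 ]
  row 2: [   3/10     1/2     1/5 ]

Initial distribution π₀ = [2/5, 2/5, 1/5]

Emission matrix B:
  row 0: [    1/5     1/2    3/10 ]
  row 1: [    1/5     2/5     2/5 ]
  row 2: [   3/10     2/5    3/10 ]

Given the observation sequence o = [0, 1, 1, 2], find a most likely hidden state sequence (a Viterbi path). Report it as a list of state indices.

path = [1, 0, 2, 1]

t=0: δ = [8.000e-02, 8.000e-02, 6.000e-02]  (obs o_0=0)
t=1: δ = [1.200e-02, 1.280e-02, 1.600e-02]  ψ = [1, 0, 0]  (obs o_1=1)
t=2: δ = [2.400e-03, 3.200e-03, 2.400e-03]  ψ = [2, 2, 0]  (obs o_2=1)
t=3: δ = [2.880e-04, 4.800e-04, 3.840e-04]  ψ = [1, 2, 1]  (obs o_3=2)
backtrack: best end state = 1; path = [1, 0, 2, 1]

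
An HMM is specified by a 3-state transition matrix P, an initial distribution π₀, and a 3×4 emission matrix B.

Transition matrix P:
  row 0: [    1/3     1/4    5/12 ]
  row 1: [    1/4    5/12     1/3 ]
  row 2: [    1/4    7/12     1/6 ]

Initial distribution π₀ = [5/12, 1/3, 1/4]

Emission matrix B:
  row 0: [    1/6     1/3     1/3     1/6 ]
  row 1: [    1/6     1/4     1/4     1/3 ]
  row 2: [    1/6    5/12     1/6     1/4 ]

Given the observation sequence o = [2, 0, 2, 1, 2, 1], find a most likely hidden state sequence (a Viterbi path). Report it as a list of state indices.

path = [0, 2, 1, 2, 1, 2]

t=0: δ = [1.389e-01, 8.333e-02, 4.167e-02]  (obs o_0=2)
t=1: δ = [7.716e-03, 5.787e-03, 9.645e-03]  ψ = [0, 0, 0]  (obs o_1=0)
t=2: δ = [8.573e-04, 1.407e-03, 5.358e-04]  ψ = [0, 2, 0]  (obs o_2=2)
t=3: δ = [1.172e-04, 1.465e-04, 1.954e-04]  ψ = [1, 1, 1]  (obs o_3=1)
t=4: δ = [1.628e-05, 2.849e-05, 8.140e-06]  ψ = [2, 2, 0]  (obs o_4=2)
t=5: δ = [2.374e-06, 2.968e-06, 3.957e-06]  ψ = [1, 1, 1]  (obs o_5=1)
backtrack: best end state = 2; path = [0, 2, 1, 2, 1, 2]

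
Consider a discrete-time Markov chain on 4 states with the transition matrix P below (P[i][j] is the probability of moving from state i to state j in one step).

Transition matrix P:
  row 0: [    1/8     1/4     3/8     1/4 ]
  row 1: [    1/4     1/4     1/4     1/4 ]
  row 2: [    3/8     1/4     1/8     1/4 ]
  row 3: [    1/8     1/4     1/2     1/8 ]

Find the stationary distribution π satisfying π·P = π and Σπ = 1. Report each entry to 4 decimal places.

π = [0.2306, 0.2500, 0.2972, 0.2222]

Balance equations π_j = Σ_i π_i·P[i][j]:
  π_0 = 1/8·π_0 + 1/4·π_1 + 3/8·π_2 + 1/8·π_3
  π_1 = 1/4·π_0 + 1/4·π_1 + 1/4·π_2 + 1/4·π_3
  π_2 = 3/8·π_0 + 1/4·π_1 + 1/8·π_2 + 1/2·π_3
  normalize: π_0 + π_1 + π_2 + π_3 = 1
Solving the linear system gives exactly π = [83/360, 1/4, 107/360, 2/9].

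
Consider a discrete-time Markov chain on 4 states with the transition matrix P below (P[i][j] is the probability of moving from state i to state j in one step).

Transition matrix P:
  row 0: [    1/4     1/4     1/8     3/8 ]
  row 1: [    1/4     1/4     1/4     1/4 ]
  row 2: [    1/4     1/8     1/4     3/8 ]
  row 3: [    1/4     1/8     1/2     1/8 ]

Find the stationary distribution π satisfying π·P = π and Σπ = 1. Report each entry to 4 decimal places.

π = [0.2500, 0.1786, 0.2893, 0.2821]

Balance equations π_j = Σ_i π_i·P[i][j]:
  π_0 = 1/4·π_0 + 1/4·π_1 + 1/4·π_2 + 1/4·π_3
  π_1 = 1/4·π_0 + 1/4·π_1 + 1/8·π_2 + 1/8·π_3
  π_2 = 1/8·π_0 + 1/4·π_1 + 1/4·π_2 + 1/2·π_3
  normalize: π_0 + π_1 + π_2 + π_3 = 1
Solving the linear system gives exactly π = [1/4, 5/28, 81/280, 79/280].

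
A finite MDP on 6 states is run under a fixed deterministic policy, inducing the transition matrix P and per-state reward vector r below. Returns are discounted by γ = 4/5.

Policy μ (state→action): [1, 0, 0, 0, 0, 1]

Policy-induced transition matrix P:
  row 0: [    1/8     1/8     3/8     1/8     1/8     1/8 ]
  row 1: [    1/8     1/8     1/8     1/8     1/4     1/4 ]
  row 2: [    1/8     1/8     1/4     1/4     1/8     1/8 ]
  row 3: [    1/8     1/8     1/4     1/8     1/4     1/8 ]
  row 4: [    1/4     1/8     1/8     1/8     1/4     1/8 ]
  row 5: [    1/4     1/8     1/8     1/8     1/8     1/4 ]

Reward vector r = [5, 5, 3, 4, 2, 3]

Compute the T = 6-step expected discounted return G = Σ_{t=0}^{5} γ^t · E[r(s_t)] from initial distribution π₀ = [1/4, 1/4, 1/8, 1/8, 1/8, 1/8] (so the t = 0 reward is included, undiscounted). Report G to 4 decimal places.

G = 13.5323

t=0: π = [0.2500, 0.2500, 0.1250, 0.1250, 0.1250, 0.1250], E[r] = 4.0000, γ^t·E[r] = 4.000000, running G = 4.000000
t=1: π = [0.1563, 0.1250, 0.2188, 0.1406, 0.1875, 0.1719], E[r] = 3.5156, γ^t·E[r] = 2.812500, running G = 6.812500
t=2: π = [0.1699, 0.1250, 0.2090, 0.1523, 0.1816, 0.1621], E[r] = 3.5605, γ^t·E[r] = 2.278750, running G = 9.091250
t=3: π = [0.1680, 0.1250, 0.2126, 0.1511, 0.1824, 0.1609], E[r] = 3.5547, γ^t·E[r] = 1.820000, running G = 10.911250
t=4: π = [0.1679, 0.1250, 0.2125, 0.1516, 0.1823, 0.1607], E[r] = 3.5551, γ^t·E[r] = 1.456163, running G = 12.367413
t=5: π = [0.1679, 0.1250, 0.2125, 0.1516, 0.1824, 0.1607], E[r] = 3.5550, γ^t·E[r] = 1.164889, running G = 13.532301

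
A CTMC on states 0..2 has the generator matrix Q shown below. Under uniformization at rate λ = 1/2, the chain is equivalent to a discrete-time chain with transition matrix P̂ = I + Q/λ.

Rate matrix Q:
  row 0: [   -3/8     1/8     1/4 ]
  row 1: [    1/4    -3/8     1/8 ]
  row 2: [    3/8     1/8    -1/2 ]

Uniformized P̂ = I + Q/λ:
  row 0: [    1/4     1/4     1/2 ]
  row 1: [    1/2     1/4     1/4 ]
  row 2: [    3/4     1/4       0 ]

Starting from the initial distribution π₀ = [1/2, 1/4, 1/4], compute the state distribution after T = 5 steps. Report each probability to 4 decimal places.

t=0: π = [0.5000, 0.2500, 0.2500]
t=1: π = [0.4375, 0.2500, 0.3125]
t=2: π = [0.4688, 0.2500, 0.2813]
t=3: π = [0.4531, 0.2500, 0.2969]
t=4: π = [0.4609, 0.2500, 0.2891]
t=5: π = [0.4570, 0.2500, 0.2930]

π = [0.4570, 0.2500, 0.2930]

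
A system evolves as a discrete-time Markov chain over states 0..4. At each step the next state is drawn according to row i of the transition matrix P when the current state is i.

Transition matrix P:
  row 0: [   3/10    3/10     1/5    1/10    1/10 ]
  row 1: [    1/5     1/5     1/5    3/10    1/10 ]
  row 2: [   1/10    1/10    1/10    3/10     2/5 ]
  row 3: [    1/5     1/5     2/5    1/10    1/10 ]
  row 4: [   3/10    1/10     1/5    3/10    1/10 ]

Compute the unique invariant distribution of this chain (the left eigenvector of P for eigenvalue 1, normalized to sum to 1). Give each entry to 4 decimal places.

Balance equations π_j = Σ_i π_i·P[i][j]:
  π_0 = 3/10·π_0 + 1/5·π_1 + 1/10·π_2 + 1/5·π_3 + 3/10·π_4
  π_1 = 3/10·π_0 + 1/5·π_1 + 1/10·π_2 + 1/5·π_3 + 1/10·π_4
  π_2 = 1/5·π_0 + 1/5·π_1 + 1/10·π_2 + 2/5·π_3 + 1/5·π_4
  π_3 = 1/10·π_0 + 3/10·π_1 + 3/10·π_2 + 1/10·π_3 + 3/10·π_4
  normalize: π_0 + π_1 + π_2 + π_3 + π_4 = 1
Solving the linear system gives exactly π = [1281/5926, 542/2963, 654/2963, 634/2963, 985/5926].

π = [0.2162, 0.1829, 0.2207, 0.2140, 0.1662]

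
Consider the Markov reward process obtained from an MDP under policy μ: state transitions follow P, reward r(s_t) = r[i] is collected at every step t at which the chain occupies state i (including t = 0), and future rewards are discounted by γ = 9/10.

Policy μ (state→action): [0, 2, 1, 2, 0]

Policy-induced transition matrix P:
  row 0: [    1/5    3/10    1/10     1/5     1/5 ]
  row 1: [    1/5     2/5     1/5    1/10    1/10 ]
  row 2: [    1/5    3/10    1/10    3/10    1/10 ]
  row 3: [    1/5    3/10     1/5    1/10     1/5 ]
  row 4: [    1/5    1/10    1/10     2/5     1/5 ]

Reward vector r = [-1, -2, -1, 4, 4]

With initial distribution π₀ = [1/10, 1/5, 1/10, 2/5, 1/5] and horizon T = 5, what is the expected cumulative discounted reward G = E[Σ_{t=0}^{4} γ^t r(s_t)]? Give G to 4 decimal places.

t=0: π = [0.1000, 0.2000, 0.1000, 0.4000, 0.2000], E[r] = 1.8000, γ^t·E[r] = 1.800000, running G = 1.800000
t=1: π = [0.2000, 0.2800, 0.1600, 0.1900, 0.1700], E[r] = 0.5200, γ^t·E[r] = 0.468000, running G = 2.268000
t=2: π = [0.2000, 0.2940, 0.1470, 0.2030, 0.1560], E[r] = 0.5010, γ^t·E[r] = 0.405810, running G = 2.673810
t=3: π = [0.2000, 0.2982, 0.1497, 0.1962, 0.1559], E[r] = 0.4623, γ^t·E[r] = 0.337017, running G = 3.010827
t=4: π = [0.2000, 0.2986, 0.1494, 0.1967, 0.1552], E[r] = 0.4610, γ^t·E[r] = 0.302436, running G = 3.313263

G = 3.3133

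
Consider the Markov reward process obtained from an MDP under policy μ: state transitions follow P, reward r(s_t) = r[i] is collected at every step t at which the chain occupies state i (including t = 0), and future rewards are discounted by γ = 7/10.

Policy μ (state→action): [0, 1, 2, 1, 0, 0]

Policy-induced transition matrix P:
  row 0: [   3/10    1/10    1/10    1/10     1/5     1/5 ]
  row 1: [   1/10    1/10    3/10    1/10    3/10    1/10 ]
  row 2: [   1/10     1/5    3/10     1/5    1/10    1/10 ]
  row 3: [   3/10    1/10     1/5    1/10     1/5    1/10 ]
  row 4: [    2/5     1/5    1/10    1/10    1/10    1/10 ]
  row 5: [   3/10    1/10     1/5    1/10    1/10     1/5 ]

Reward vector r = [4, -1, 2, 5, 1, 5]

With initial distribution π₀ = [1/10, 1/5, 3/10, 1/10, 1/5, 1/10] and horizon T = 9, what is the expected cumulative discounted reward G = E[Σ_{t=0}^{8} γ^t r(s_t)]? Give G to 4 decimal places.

G = 7.8420

t=0: π = [0.1000, 0.2000, 0.3000, 0.1000, 0.2000, 0.1000], E[r] = 2.0000, γ^t·E[r] = 2.000000, running G = 2.000000
t=1: π = [0.2200, 0.1500, 0.2200, 0.1300, 0.1600, 0.1200], E[r] = 2.5800, γ^t·E[r] = 1.806000, running G = 3.806000
t=2: π = [0.2420, 0.1380, 0.1990, 0.1220, 0.1650, 0.1340], E[r] = 2.6730, γ^t·E[r] = 1.309770, running G = 5.115770
t=3: π = [0.2491, 0.1364, 0.1930, 0.1199, 0.1640, 0.1376], E[r] = 2.6975, γ^t·E[r] = 0.925243, running G = 6.041013
t=4: π = [0.2505, 0.1357, 0.1916, 0.1193, 0.1642, 0.1387], E[r] = 2.7037, γ^t·E[r] = 0.649151, running G = 6.690164
t=5: π = [0.2510, 0.1356, 0.1913, 0.1192, 0.1641, 0.1389], E[r] = 2.7053, γ^t·E[r] = 0.454677, running G = 7.144841
t=6: π = [0.2510, 0.1355, 0.1912, 0.1191, 0.1641, 0.1390], E[r] = 2.7057, γ^t·E[r] = 0.318321, running G = 7.463162
t=7: π = [0.2511, 0.1355, 0.1912, 0.1191, 0.1641, 0.1390], E[r] = 2.7058, γ^t·E[r] = 0.222833, running G = 7.685995
t=8: π = [0.2511, 0.1355, 0.1911, 0.1191, 0.1641, 0.1390], E[r] = 2.7058, γ^t·E[r] = 0.155985, running G = 7.841980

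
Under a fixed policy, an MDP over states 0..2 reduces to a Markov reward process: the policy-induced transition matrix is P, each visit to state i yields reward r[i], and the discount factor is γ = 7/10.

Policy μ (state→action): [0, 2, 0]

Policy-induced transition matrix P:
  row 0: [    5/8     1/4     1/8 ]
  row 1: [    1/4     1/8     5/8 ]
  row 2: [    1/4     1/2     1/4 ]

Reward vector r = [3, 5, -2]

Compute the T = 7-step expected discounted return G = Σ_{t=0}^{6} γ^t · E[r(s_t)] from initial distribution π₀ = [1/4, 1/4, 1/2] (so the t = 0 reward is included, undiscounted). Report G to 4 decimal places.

G = 5.1824

t=0: π = [0.2500, 0.2500, 0.5000], E[r] = 1.0000, γ^t·E[r] = 1.000000, running G = 1.000000
t=1: π = [0.3438, 0.3438, 0.3125], E[r] = 2.1250, γ^t·E[r] = 1.487500, running G = 2.487500
t=2: π = [0.3789, 0.2852, 0.3359], E[r] = 1.8906, γ^t·E[r] = 0.926406, running G = 3.413906
t=3: π = [0.3921, 0.2983, 0.3096], E[r] = 2.0488, γ^t·E[r] = 0.702748, running G = 4.116654
t=4: π = [0.3970, 0.2901, 0.3129], E[r] = 2.0159, γ^t·E[r] = 0.484010, running G = 4.600664
t=5: π = [0.3989, 0.2920, 0.3092], E[r] = 2.0381, γ^t·E[r] = 0.342546, running G = 4.943211
t=6: π = [0.3996, 0.2908, 0.3096], E[r] = 2.0335, γ^t·E[r] = 0.239237, running G = 5.182448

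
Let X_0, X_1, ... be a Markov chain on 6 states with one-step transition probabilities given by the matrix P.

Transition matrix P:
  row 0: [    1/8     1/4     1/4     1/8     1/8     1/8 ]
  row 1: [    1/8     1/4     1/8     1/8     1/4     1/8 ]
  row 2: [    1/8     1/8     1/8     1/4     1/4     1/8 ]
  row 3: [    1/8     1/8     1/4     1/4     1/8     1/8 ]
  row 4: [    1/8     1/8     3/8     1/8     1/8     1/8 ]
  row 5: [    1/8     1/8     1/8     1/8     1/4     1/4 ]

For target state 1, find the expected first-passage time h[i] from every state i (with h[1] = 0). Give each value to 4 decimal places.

h = [6.2222, 0.0000, 7.1111, 7.1111, 7.1111, 7.1111]

First-step conditioning: h[1] = 0; for i ≠ 1, h[i] = 1 + Σ_k P[i][k]·h[k].
  h[0] = 1 + 1/8·h[0] + 1/4·h[2] + 1/8·h[3] + 1/8·h[4] + 1/8·h[5]
  h[2] = 1 + 1/8·h[0] + 1/8·h[2] + 1/4·h[3] + 1/4·h[4] + 1/8·h[5]
  h[3] = 1 + 1/8·h[0] + 1/4·h[2] + 1/4·h[3] + 1/8·h[4] + 1/8·h[5]
  h[4] = 1 + 1/8·h[0] + 3/8·h[2] + 1/8·h[3] + 1/8·h[4] + 1/8·h[5]
  h[5] = 1 + 1/8·h[0] + 1/8·h[2] + 1/8·h[3] + 1/4·h[4] + 1/4·h[5]
Solving the 5×5 linear system over states ≠ 1 gives exactly h = [56/9, 0, 64/9, 64/9, 64/9, 64/9] (h[1] = 0 is the target).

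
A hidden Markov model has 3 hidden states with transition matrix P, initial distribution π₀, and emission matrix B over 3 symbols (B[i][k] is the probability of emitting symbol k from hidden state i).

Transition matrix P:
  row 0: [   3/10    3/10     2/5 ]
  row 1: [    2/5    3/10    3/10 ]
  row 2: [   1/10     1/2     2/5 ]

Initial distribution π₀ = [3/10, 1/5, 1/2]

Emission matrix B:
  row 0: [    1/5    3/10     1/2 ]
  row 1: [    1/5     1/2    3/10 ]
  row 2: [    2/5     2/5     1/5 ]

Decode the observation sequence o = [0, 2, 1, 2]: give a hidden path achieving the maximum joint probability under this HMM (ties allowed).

path = [2, 1, 1, 0]

t=0: δ = [6.000e-02, 4.000e-02, 2.000e-01]  (obs o_0=0)
t=1: δ = [1.000e-02, 3.000e-02, 1.600e-02]  ψ = [2, 2, 2]  (obs o_1=2)
t=2: δ = [3.600e-03, 4.500e-03, 3.600e-03]  ψ = [1, 1, 1]  (obs o_2=1)
t=3: δ = [9.000e-04, 5.400e-04, 2.880e-04]  ψ = [1, 2, 0]  (obs o_3=2)
backtrack: best end state = 0; path = [2, 1, 1, 0]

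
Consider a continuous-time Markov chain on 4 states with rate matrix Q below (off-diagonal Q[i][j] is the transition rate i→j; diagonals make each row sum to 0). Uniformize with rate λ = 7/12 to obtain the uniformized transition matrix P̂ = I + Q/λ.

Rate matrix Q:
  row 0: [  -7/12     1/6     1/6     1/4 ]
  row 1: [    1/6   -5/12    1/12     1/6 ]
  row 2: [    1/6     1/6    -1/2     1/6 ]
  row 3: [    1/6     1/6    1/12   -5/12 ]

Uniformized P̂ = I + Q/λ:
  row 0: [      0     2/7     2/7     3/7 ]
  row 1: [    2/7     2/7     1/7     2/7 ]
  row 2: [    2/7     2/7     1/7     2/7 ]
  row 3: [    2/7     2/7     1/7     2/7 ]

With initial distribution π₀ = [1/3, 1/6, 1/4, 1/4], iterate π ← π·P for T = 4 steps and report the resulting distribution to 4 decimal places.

t=0: π = [0.3333, 0.1667, 0.2500, 0.2500]
t=1: π = [0.1905, 0.2857, 0.1905, 0.3333]
t=2: π = [0.2313, 0.2857, 0.1701, 0.3129]
t=3: π = [0.2196, 0.2857, 0.1759, 0.3188]
t=4: π = [0.2230, 0.2857, 0.1742, 0.3171]

π = [0.2230, 0.2857, 0.1742, 0.3171]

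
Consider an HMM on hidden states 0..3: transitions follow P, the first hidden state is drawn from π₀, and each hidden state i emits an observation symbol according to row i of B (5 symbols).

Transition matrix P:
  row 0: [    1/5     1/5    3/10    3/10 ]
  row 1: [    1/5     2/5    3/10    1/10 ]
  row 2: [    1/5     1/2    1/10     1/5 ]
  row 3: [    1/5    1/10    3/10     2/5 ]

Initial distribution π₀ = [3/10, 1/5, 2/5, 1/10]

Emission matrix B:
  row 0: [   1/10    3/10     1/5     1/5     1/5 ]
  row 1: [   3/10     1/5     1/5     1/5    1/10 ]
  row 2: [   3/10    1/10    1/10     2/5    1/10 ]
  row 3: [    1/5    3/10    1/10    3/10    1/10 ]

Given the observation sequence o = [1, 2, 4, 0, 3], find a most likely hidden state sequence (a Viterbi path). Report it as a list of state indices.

t=0: δ = [9.000e-02, 4.000e-02, 4.000e-02, 3.000e-02]  (obs o_0=1)
t=1: δ = [3.600e-03, 4.000e-03, 2.700e-03, 2.700e-03]  ψ = [0, 2, 0, 0]  (obs o_1=2)
t=2: δ = [1.600e-04, 1.600e-04, 1.200e-04, 1.080e-04]  ψ = [1, 1, 1, 0]  (obs o_2=4)
t=3: δ = [3.200e-06, 1.920e-05, 1.440e-05, 9.600e-06]  ψ = [0, 1, 0, 0]  (obs o_3=0)
t=4: δ = [7.680e-07, 1.536e-06, 2.304e-06, 1.152e-06]  ψ = [1, 1, 1, 3]  (obs o_4=3)
backtrack: best end state = 2; path = [2, 1, 1, 1, 2]

path = [2, 1, 1, 1, 2]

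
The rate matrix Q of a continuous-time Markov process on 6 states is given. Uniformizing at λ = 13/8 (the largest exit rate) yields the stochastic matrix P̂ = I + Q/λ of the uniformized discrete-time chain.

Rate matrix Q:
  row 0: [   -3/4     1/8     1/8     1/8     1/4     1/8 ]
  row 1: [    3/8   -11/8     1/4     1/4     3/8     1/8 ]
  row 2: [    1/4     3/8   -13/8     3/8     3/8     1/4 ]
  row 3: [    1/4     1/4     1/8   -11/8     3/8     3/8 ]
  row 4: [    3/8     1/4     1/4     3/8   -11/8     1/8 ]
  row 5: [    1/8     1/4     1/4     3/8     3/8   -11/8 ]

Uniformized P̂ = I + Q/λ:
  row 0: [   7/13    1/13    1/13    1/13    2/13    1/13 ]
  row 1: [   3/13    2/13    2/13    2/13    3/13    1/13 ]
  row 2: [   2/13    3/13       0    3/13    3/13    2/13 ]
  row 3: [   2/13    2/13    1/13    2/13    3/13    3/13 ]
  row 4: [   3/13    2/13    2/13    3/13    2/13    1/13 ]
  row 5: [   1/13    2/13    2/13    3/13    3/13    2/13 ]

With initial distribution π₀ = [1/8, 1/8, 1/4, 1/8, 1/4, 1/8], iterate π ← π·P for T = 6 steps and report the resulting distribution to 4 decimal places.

t=0: π = [0.1250, 0.1250, 0.2500, 0.1250, 0.2500, 0.1250]
t=1: π = [0.2212, 0.1635, 0.0962, 0.1923, 0.2019, 0.1250]
t=2: π = [0.2574, 0.1442, 0.1072, 0.1694, 0.1982, 0.1235]
t=3: π = [0.2697, 0.1423, 0.1045, 0.1670, 0.1957, 0.1207]
t=4: π = [0.2743, 0.1411, 0.1042, 0.1655, 0.1950, 0.1199]
t=5: π = [0.2760, 0.1408, 0.1040, 0.1650, 0.1947, 0.1196]
t=6: π = [0.2766, 0.1406, 0.1039, 0.1648, 0.1946, 0.1195]

π = [0.2766, 0.1406, 0.1039, 0.1648, 0.1946, 0.1195]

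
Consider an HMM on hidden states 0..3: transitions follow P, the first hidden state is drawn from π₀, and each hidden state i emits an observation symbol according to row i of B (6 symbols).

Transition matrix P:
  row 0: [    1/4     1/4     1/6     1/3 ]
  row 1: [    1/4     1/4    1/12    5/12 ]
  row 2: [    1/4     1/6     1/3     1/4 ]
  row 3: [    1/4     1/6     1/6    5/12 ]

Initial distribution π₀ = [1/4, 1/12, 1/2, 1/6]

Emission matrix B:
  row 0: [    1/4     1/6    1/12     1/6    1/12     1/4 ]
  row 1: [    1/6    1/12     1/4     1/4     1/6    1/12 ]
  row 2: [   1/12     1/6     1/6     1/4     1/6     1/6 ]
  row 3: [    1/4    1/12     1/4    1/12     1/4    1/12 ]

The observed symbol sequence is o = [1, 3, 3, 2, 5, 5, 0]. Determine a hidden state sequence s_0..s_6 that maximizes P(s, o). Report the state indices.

t=0: δ = [4.167e-02, 6.944e-03, 8.333e-02, 1.389e-02]  (obs o_0=1)
t=1: δ = [3.472e-03, 3.472e-03, 6.944e-03, 1.736e-03]  ψ = [2, 2, 2, 2]  (obs o_1=3)
t=2: δ = [2.894e-04, 2.894e-04, 5.787e-04, 1.447e-04]  ψ = [2, 2, 2, 2]  (obs o_2=3)
t=3: δ = [1.206e-05, 2.411e-05, 3.215e-05, 3.617e-05]  ψ = [2, 2, 2, 2]  (obs o_3=2)
t=4: δ = [2.261e-06, 5.023e-07, 1.786e-06, 1.256e-06]  ψ = [3, 1, 2, 3]  (obs o_4=5)
t=5: δ = [1.413e-07, 4.710e-08, 9.923e-08, 6.279e-08]  ψ = [0, 0, 2, 0]  (obs o_5=5)
t=6: δ = [8.830e-09, 5.887e-09, 2.756e-09, 1.177e-08]  ψ = [0, 0, 2, 0]  (obs o_6=0)
backtrack: best end state = 3; path = [2, 2, 2, 3, 0, 0, 3]

path = [2, 2, 2, 3, 0, 0, 3]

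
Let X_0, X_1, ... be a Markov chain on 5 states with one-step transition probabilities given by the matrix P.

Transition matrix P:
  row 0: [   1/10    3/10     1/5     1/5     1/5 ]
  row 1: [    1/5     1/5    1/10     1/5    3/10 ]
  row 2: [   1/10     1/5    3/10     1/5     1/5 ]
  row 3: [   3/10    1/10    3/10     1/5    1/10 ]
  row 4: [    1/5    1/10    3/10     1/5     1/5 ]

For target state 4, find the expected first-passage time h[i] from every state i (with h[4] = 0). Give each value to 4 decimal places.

First-step conditioning: h[4] = 0; for i ≠ 4, h[i] = 1 + Σ_k P[i][k]·h[k].
  h[0] = 1 + 1/10·h[0] + 3/10·h[1] + 1/5·h[2] + 1/5·h[3]
  h[1] = 1 + 1/5·h[0] + 1/5·h[1] + 1/10·h[2] + 1/5·h[3]
  h[2] = 1 + 1/10·h[0] + 1/5·h[1] + 3/10·h[2] + 1/5·h[3]
  h[3] = 1 + 3/10·h[0] + 1/10·h[1] + 3/10·h[2] + 1/5·h[3]
Solving the 4×4 linear system over states ≠ 4 gives exactly h = [1225/247, 2225/494, 2475/494, 5485/988, 0] (h[4] = 0 is the target).

h = [4.9595, 4.5040, 5.0101, 5.5516, 0.0000]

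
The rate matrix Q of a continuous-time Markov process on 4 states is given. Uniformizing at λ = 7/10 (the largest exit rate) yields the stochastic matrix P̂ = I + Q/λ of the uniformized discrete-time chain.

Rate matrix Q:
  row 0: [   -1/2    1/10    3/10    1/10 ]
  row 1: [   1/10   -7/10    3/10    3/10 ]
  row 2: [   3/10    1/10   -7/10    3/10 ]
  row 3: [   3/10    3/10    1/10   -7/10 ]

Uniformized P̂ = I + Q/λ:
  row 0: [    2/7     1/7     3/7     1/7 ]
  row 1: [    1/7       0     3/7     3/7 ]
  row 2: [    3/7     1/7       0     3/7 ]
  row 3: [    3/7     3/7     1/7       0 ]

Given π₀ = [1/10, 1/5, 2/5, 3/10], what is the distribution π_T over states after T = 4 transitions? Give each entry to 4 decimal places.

π = [0.3316, 0.1883, 0.2511, 0.2290]

t=0: π = [0.1000, 0.2000, 0.4000, 0.3000]
t=1: π = [0.3571, 0.2000, 0.1714, 0.2714]
t=2: π = [0.3204, 0.1918, 0.2776, 0.2102]
t=3: π = [0.3280, 0.1755, 0.2496, 0.2469]
t=4: π = [0.3316, 0.1883, 0.2511, 0.2290]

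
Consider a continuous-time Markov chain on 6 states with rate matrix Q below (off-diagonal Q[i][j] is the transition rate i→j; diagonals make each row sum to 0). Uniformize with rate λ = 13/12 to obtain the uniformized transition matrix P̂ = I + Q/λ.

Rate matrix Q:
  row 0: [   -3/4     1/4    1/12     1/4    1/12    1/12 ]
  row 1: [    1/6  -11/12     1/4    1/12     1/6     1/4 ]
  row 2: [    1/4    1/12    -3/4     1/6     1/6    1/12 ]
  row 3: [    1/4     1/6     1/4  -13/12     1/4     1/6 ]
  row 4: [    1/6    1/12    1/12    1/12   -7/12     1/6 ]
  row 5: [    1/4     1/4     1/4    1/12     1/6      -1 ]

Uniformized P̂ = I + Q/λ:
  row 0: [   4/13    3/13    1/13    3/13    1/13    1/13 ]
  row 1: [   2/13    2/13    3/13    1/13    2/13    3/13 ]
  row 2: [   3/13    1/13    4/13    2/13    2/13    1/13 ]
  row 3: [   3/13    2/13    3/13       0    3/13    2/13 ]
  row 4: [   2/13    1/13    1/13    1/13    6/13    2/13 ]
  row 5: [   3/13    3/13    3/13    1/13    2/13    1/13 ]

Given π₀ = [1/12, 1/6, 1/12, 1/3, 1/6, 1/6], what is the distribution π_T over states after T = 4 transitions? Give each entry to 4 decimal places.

t=0: π = [0.0833, 0.1667, 0.0833, 0.3333, 0.1667, 0.1667]
t=1: π = [0.2115, 0.1538, 0.1987, 0.0705, 0.2244, 0.1410]
t=2: π = [0.2179, 0.1484, 0.1790, 0.1193, 0.2120, 0.1233]
t=3: π = [0.2198, 0.1500, 0.1784, 0.1150, 0.2115, 0.1252]
t=4: π = [0.2199, 0.1504, 0.1781, 0.1156, 0.2109, 0.1251]

π = [0.2199, 0.1504, 0.1781, 0.1156, 0.2109, 0.1251]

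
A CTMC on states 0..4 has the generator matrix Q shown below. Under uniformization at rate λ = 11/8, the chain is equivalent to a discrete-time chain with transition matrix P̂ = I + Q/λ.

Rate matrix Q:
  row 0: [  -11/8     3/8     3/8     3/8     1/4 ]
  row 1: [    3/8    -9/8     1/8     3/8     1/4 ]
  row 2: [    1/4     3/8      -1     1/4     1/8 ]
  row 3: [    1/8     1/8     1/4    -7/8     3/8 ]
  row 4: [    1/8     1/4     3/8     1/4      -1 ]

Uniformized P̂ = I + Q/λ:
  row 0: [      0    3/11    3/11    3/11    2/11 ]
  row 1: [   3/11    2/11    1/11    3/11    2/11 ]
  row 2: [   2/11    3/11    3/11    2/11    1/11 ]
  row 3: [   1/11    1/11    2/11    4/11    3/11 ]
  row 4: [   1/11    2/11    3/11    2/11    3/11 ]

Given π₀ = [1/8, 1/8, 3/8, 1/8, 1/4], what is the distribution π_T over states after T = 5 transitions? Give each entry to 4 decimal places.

π = [0.1328, 0.1899, 0.2147, 0.2581, 0.2044]

t=0: π = [0.1250, 0.1250, 0.3750, 0.1250, 0.2500]
t=1: π = [0.1364, 0.2159, 0.2386, 0.2273, 0.1818]
t=2: π = [0.1395, 0.1952, 0.2128, 0.2552, 0.1973]
t=3: π = [0.1331, 0.1906, 0.2140, 0.2586, 0.2036]
t=4: π = [0.1329, 0.1899, 0.2146, 0.2583, 0.2044]
t=5: π = [0.1328, 0.1899, 0.2147, 0.2581, 0.2044]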